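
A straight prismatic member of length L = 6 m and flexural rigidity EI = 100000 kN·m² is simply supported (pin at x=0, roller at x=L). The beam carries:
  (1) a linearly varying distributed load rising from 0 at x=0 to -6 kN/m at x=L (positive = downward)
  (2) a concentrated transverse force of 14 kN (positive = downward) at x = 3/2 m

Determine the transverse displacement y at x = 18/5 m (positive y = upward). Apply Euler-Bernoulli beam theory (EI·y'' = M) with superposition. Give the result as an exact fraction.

Load 1 — triangular load w₀=-6 kN/m (0→w₀ over full span):
  y_1 = -w₀x(7L⁴-10L²x²+3x⁴)/(360LEI) = -(-6)·(18/5)·(7·6⁴-10·6²·(18/5)²+3·(18/5)⁴)/(360·6·100000) = 23976/48828125 m
Load 2 — point force P=14 kN at a=3/2 m (b=L-a=9/2):
  y_2 = -Pa(L-x)(2Lx-a²-x²)/(6LEI)  [x>a] = -14·(3/2)·(6-(18/5))·(2·6·(18/5)-(3/2)²-(18/5)²)/(6·6·100000) = -19593/50000000 m
Superposition: y = Σ y_i = 619803/6250000000 m ≈ 0.000099 m

y(18/5) = 619803/6250000000 m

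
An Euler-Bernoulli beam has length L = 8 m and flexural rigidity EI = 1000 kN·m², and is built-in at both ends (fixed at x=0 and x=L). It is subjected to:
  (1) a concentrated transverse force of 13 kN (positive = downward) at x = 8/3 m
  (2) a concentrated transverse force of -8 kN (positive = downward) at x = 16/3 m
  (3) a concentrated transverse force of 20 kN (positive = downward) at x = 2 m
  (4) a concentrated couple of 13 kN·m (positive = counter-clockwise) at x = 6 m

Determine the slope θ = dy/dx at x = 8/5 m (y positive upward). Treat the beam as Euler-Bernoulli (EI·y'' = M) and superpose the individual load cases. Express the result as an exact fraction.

θ(8/5) = -146/5625 rad

Load 1 — point force P=13 kN at a=8/3 m (b=L-a=16/3):
  θ_1 = -Pb²x(2aL-(3a+b)x)/(2L³EI)  [x≤a] = -13·(16/3)²·(8/5)·(2·(8/3)·8-(3·(8/3)+(16/3))·(8/5))/(2·8³·1000) = -208/16875 rad
Load 2 — point force P=-8 kN at a=16/3 m (b=L-a=8/3):
  θ_2 = -Pb²x(2aL-(3a+b)x)/(2L³EI)  [x≤a] = -(-8)·(8/3)²·(8/5)·(2·(16/3)·8-(3·(16/3)+(8/3))·(8/5))/(2·8³·1000) = 416/84375 rad
Load 3 — point force P=20 kN at a=2 m (b=L-a=6):
  θ_3 = -Pb²x(2aL-(3a+b)x)/(2L³EI)  [x≤a] = -20·6²·(8/5)·(2·2·8-(3·2+6)·(8/5))/(2·8³·1000) = -9/625 rad
Load 4 — applied couple M₀=13 kN·m at a=6 m (b=L-a=2):
  θ_4 = (R_Ax²/2 - M_Ax)/EI  [x≤a] with R_A=117/64, M_A=65/16 = ((117/64)·(8/5)²/2 - (65/16)·(8/5))/1000 = -13/3125 rad
Superposition: θ = Σ θ_i = -146/5625 rad ≈ -0.025956 rad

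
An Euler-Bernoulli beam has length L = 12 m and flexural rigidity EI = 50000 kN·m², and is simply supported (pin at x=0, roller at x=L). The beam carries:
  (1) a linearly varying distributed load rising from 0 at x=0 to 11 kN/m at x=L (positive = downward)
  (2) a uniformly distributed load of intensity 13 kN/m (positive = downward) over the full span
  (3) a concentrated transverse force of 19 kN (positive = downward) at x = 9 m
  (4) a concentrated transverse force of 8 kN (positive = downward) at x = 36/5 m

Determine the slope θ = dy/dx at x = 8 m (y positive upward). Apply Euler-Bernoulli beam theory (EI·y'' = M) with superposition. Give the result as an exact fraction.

θ(8) = 6381677/450000000 rad

Load 1 — triangular load w₀=11 kN/m (0→w₀ over full span):
  θ_1 = -w₀(7L⁴-30L²x²+15x⁴)/(360LEI) = -11·(7·12⁴-30·12²·8²+15·8⁴)/(360·12·50000) = 1001/281250 rad
Load 2 — uniform load w=13 kN/m over full span:
  θ_2 = -w(L³-6Lx²+4x³)/(24EI) = -13·(12³-6·12·8²+4·8³)/(24·50000) = 169/18750 rad
Load 3 — point force P=19 kN at a=9 m (b=L-a=3):
  θ_3 = -Pb(L²-b²-3x²)/(6LEI)  [x≤a] = -19·3·(12²-3²-3·8²)/(6·12·50000) = 361/400000 rad
Load 4 — point force P=8 kN at a=36/5 m (b=L-a=24/5):
  θ_4 = -Pa(2L²-6Lx+3x²+a²)/(6LEI)  [x>a] = -8·(36/5)·(2·12²-6·12·8+3·8²+(36/5)²)/(6·12·50000) = 276/390625 rad
Superposition: θ = Σ θ_i = 6381677/450000000 rad ≈ 0.014182 rad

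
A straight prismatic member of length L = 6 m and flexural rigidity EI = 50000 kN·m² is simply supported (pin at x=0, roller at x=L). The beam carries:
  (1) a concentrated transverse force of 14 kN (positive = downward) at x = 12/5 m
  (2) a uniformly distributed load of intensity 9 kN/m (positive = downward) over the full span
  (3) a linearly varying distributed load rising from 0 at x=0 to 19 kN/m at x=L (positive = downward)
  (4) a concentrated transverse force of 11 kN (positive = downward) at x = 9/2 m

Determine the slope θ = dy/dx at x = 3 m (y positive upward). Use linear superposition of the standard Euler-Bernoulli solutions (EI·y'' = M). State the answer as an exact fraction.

Load 1 — point force P=14 kN at a=12/5 m (b=L-a=18/5):
  θ_1 = -Pa(2L²-6Lx+3x²+a²)/(6LEI)  [x>a] = -14·(12/5)·(2·6²-6·6·3+3·3²+(12/5)²)/(6·6·50000) = 189/3125000 rad
Load 2 — uniform load w=9 kN/m over full span:
  θ_2 = -w(L³-6Lx²+4x³)/(24EI) = -9·(6³-6·6·3²+4·3³)/(24·50000) = 0 rad
Load 3 — triangular load w₀=19 kN/m (0→w₀ over full span):
  θ_3 = -w₀(7L⁴-30L²x²+15x⁴)/(360LEI) = -19·(7·6⁴-30·6²·3²+15·3⁴)/(360·6·50000) = -399/4000000 rad
Load 4 — point force P=11 kN at a=9/2 m (b=L-a=3/2):
  θ_4 = -Pb(L²-b²-3x²)/(6LEI)  [x≤a] = -11·(3/2)·(6²-(3/2)²-3·3²)/(6·6·50000) = -99/1600000 rad
Superposition: θ = Σ θ_i = -20229/200000000 rad ≈ -0.000101 rad

θ(3) = -20229/200000000 rad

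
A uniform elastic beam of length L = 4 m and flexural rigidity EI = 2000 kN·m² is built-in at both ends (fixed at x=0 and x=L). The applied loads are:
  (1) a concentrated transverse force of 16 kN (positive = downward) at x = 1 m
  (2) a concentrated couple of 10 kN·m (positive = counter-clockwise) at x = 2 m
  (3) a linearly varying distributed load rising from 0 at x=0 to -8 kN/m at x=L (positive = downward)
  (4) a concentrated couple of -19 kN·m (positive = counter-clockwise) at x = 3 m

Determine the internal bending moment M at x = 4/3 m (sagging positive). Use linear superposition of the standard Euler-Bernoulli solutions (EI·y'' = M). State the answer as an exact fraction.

M(4/3) = 23561/6480 kN·m

Load 1 — point force P=16 kN at a=1 m (b=L-a=3):
  M_1 = Pa²(a+3b)(L-x)/L³ - Pa²b/L²  [x>a] = 16·1²·(1+3·3)·(4-(4/3))/4³ - 16·1²·3/4² = 11/3 kN·m
Load 2 — applied couple M₀=10 kN·m at a=2 m (b=L-a=2):
  M_2 = R_Ax - M_A  [x≤a] with R_A=15/4, M_A=5/2 = (15/4)·(4/3) - (5/2) = 5/2 kN·m
Load 3 — triangular load w₀=-8 kN/m (0→w₀ over full span):
  M_3 = 3w₀Lx/20 - w₀L²/30 - w₀x³/(6L) = 3·(-8)·4·(4/3)/20 - (-8)·4²/30 - (-8)·(4/3)³/(6·4) = -544/405 kN·m
Load 4 — applied couple M₀=-19 kN·m at a=3 m (b=L-a=1):
  M_4 = R_Ax - M_A  [x≤a] with R_A=-171/32, M_A=-95/16 = (-171/32)·(4/3) - (-95/16) = -19/16 kN·m
Superposition: M = Σ M_i = 23561/6480 kN·m ≈ 3.635957 kN·m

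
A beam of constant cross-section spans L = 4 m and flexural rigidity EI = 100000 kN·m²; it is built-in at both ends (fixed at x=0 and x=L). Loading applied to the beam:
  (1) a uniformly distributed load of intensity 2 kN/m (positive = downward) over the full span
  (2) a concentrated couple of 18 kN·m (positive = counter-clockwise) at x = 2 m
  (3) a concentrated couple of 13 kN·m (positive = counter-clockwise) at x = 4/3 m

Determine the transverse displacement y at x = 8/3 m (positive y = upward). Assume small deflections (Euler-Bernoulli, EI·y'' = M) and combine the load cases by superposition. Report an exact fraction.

y(8/3) = 49/2025000 m

Load 1 — uniform load w=2 kN/m over full span:
  y_1 = -wx²(L-x)²/(24EI) = -2·(8/3)²·(4-(8/3))²/(24·100000) = -8/759375 m
Load 2 — applied couple M₀=18 kN·m at a=2 m (b=L-a=2):
  y_2 = (R_Ax³/6 - M_Ax²/2 - M₀(x-a)²/2)/EI  [x>a] with R_A=27/4, M_A=9/2 = ((27/4)·(8/3)³/6 - (9/2)·(8/3)²/2 - 18·((8/3)-2)²/2)/100000 = 1/75000 m
Load 3 — applied couple M₀=13 kN·m at a=4/3 m (b=L-a=8/3):
  y_3 = (R_Ax³/6 - M_Ax²/2 - M₀(x-a)²/2)/EI  [x>a] with R_A=13/3, M_A=0 = ((13/3)·(8/3)³/6 - 0·(8/3)²/2 - 13·((8/3)-(4/3))²/2)/100000 = 13/607500 m
Superposition: y = Σ y_i = 49/2025000 m ≈ 0.000024 m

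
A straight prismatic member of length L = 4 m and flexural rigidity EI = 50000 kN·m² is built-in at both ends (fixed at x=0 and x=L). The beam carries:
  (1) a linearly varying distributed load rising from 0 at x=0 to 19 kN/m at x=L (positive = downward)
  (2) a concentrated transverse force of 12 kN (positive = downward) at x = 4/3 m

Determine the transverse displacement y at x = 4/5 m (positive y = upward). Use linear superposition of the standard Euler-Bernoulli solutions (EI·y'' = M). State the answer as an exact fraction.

Load 1 — triangular load w₀=19 kN/m (0→w₀ over full span):
  y_1 = -w₀x²(L-x)²(x+2L)/(120LEI) = -19·(4/5)²·(4-(4/5))²·((4/5)+2·4)/(120·4·50000) = -6688/146484375 m
Load 2 — point force P=12 kN at a=4/3 m (b=L-a=8/3):
  y_2 = -Pb²x²(3aL-(3a+b)x)/(6L³EI)  [x≤a] = -12·(8/3)²·(4/5)²·(3·(4/3)·4-(3·(4/3)+(8/3))·(4/5))/(6·4³·50000) = -64/2109375 m
Superposition: y = Σ y_i = -100192/1318359375 m ≈ -0.000076 m

y(4/5) = -100192/1318359375 m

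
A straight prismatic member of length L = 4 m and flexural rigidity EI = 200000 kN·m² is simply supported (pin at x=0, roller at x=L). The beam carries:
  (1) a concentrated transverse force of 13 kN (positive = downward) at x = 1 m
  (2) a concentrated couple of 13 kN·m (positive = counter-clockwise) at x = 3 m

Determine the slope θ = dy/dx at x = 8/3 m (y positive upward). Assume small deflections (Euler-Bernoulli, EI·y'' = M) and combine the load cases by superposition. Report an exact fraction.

Load 1 — point force P=13 kN at a=1 m (b=L-a=3):
  θ_1 = -Pa(2L²-6Lx+3x²+a²)/(6LEI)  [x>a] = -13·1·(2·4²-6·4·(8/3)+3·(8/3)²+1²)/(6·4·200000) = 377/14400000 rad
Load 2 — applied couple M₀=13 kN·m at a=3 m (b=L-a=1):
  θ_2 = (M₀x²/(2L)+C₁)/EI  [x≤a] with C₁=M₀(3b²-L²)/(6L)=-169/24 = (13·(8/3)²/(2·4)+(-169/24))/200000 = 13/576000 rad
Superposition: θ = Σ θ_i = 39/800000 rad ≈ 0.000049 rad

θ(8/3) = 39/800000 rad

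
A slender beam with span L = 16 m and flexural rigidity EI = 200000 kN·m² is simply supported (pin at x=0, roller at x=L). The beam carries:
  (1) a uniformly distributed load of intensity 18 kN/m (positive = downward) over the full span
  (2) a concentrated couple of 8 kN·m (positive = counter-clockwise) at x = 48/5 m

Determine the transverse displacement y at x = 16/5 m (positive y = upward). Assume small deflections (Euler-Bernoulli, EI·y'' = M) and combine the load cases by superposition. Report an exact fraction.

y(16/5) = -89408/1953125 m

Load 1 — uniform load w=18 kN/m over full span:
  y_1 = -wx(L³-2Lx²+x³)/(24EI) = -18·(16/5)·(16³-2·16·(16/5)²+(16/5)³)/(24·200000) = -89088/1953125 m
Load 2 — applied couple M₀=8 kN·m at a=48/5 m (b=L-a=32/5):
  y_2 = (M₀x³/(6L)+C₁x)/EI  [x≤a] with C₁=M₀(3b²-L²)/(6L)=-832/75 = (8·(16/5)³/(6·16)+(-832/75)·(16/5))/200000 = -64/390625 m
Superposition: y = Σ y_i = -89408/1953125 m ≈ -0.045777 m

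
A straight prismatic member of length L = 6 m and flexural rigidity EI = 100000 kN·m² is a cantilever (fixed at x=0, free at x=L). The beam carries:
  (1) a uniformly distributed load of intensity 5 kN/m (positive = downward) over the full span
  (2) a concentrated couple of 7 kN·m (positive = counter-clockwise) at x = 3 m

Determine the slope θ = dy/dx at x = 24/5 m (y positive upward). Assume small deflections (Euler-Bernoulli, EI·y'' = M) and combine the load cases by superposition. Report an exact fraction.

θ(24/5) = -3939/2500000 rad

Load 1 — uniform load w=5 kN/m over full span:
  θ_1 = -wx(x²-3Lx+3L²)/(6EI) = -5·(24/5)·((24/5)²-3·6·(24/5)+3·6²)/(6·100000) = -279/156250 rad
Load 2 — applied couple M₀=7 kN·m at a=3 m (b=L-a=3):
  θ_2 = M₀a/EI  [x>a] = 7·3/100000 = 21/100000 rad
Superposition: θ = Σ θ_i = -3939/2500000 rad ≈ -0.001576 rad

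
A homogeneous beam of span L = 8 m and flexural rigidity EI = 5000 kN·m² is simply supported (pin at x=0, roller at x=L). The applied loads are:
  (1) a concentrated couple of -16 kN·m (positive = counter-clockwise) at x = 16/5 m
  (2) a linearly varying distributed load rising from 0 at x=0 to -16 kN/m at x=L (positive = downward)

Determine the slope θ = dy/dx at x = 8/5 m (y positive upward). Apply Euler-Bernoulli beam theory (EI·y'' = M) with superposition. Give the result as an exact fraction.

Load 1 — applied couple M₀=-16 kN·m at a=16/5 m (b=L-a=24/5):
  θ_1 = (M₀x²/(2L)+C₁)/EI  [x≤a] with C₁=M₀(3b²-L²)/(6L)=-128/75 = ((-16)·(8/5)²/(2·8)+(-128/75))/5000 = -8/9375 rad
Load 2 — triangular load w₀=-16 kN/m (0→w₀ over full span):
  θ_2 = -w₀(7L⁴-30L²x²+15x⁴)/(360LEI) = -(-16)·(7·8⁴-30·8²·(8/5)²+15·(8/5)⁴)/(360·8·5000) = 93184/3515625 rad
Superposition: θ = Σ θ_i = 90184/3515625 rad ≈ 0.025652 rad

θ(8/5) = 90184/3515625 rad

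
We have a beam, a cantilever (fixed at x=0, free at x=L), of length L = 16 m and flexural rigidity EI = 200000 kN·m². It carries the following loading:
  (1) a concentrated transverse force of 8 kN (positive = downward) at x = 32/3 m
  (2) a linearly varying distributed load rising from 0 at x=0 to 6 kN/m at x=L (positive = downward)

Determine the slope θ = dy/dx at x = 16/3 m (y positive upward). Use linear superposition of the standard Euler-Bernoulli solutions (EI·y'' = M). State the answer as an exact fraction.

Load 1 — point force P=8 kN at a=32/3 m (b=L-a=16/3):
  θ_1 = -Px(2a-x)/(2EI)  [x≤a] = -8·(16/3)·(2·(32/3)-(16/3))/(2·200000) = -16/9375 rad
Load 2 — triangular load w₀=6 kN/m (0→w₀ over full span):
  θ_2 = (w₀Lx²/4-w₀L²x/3-w₀x⁴/(24L))/EI = (6·16·(16/3)²/4-6·16²·(16/3)/3-6·(16/3)⁴/(24·16))/200000 = -2608/253125 rad
Superposition: θ = Σ θ_i = -608/50625 rad ≈ -0.012010 rad

θ(16/3) = -608/50625 rad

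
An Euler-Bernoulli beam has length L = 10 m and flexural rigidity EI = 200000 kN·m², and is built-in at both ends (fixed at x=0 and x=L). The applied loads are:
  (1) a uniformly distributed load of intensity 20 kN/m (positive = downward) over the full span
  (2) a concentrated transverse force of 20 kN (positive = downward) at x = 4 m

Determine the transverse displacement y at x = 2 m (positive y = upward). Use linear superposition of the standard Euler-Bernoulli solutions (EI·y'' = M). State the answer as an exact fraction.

y(2) = -1189/937500 m

Load 1 — uniform load w=20 kN/m over full span:
  y_1 = -wx²(L-x)²/(24EI) = -20·2²·(10-2)²/(24·200000) = -2/1875 m
Load 2 — point force P=20 kN at a=4 m (b=L-a=6):
  y_2 = -Pb²x²(3aL-(3a+b)x)/(6L³EI)  [x≤a] = -20·6²·2²·(3·4·10-(3·4+6)·2)/(6·10³·200000) = -63/312500 m
Superposition: y = Σ y_i = -1189/937500 m ≈ -0.001268 m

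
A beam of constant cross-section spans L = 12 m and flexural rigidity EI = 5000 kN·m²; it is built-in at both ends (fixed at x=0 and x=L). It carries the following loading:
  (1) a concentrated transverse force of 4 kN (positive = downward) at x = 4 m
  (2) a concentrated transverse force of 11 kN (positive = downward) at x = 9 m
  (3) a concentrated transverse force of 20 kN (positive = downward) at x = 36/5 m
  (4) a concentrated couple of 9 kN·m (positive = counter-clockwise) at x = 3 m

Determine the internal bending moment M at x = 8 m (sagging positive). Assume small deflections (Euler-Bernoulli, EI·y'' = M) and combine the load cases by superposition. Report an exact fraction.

Load 1 — point force P=4 kN at a=4 m (b=L-a=8):
  M_1 = Pa²(a+3b)(L-x)/L³ - Pa²b/L²  [x>a] = 4·4²·(4+3·8)·(12-8)/12³ - 4·4²·8/12² = 16/27 kN·m
Load 2 — point force P=11 kN at a=9 m (b=L-a=3):
  M_2 = Pb²(3a+b)x/L³ - Pab²/L²  [x≤a] = 11·3²·(3·9+3)·8/12³ - 11·9·3²/12² = 121/16 kN·m
Load 3 — point force P=20 kN at a=36/5 m (b=L-a=24/5):
  M_3 = Pa²(a+3b)(L-x)/L³ - Pa²b/L²  [x>a] = 20·(36/5)²·((36/5)+3·(24/5))·(12-8)/12³ - 20·(36/5)²·(24/5)/12² = 432/25 kN·m
Load 4 — applied couple M₀=9 kN·m at a=3 m (b=L-a=9):
  M_4 = R_Ax - M_A - M₀  [x>a] with R_A=27/32, M_A=-27/16 = (27/32)·8 - (-27/16) - 9 = -9/16 kN·m
Superposition: M = Σ M_i = 16789/675 kN·m ≈ 24.872593 kN·m

M(8) = 16789/675 kN·m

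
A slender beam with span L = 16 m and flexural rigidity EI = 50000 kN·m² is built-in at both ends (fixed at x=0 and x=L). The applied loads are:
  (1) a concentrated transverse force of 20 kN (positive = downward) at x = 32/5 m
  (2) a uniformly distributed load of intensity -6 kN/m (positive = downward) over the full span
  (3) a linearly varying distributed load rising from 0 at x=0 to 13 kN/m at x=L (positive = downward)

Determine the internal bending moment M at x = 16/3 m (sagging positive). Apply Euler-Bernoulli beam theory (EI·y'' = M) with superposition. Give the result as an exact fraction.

Load 1 — point force P=20 kN at a=32/5 m (b=L-a=48/5):
  M_1 = Pb²(3a+b)x/L³ - Pab²/L²  [x≤a] = 20·(48/5)²·(3·(32/5)+(48/5))·(16/3)/16³ - 20·(32/5)·(48/5)²/16² = 576/25 kN·m
Load 2 — uniform load w=-6 kN/m over full span:
  M_2 = wLx/2 - wL²/12 - wx²/2 = (-6)·16·(16/3)/2 - (-6)·16²/12 - (-6)·(16/3)²/2 = -128/3 kN·m
Load 3 — triangular load w₀=13 kN/m (0→w₀ over full span):
  M_3 = 3w₀Lx/20 - w₀L²/30 - w₀x³/(6L) = 3·13·16·(16/3)/20 - 13·16²/30 - 13·(16/3)³/(6·16) = 14144/405 kN·m
Superposition: M = Σ M_i = 30976/2025 kN·m ≈ 15.296790 kN·m

M(16/3) = 30976/2025 kN·m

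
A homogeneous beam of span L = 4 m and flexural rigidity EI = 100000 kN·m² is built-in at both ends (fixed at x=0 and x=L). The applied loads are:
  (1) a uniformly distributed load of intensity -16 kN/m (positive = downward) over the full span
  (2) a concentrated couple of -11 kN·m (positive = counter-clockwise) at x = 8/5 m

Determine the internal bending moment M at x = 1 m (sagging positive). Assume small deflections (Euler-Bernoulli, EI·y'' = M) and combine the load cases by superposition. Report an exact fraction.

M(1) = -398/75 kN·m

Load 1 — uniform load w=-16 kN/m over full span:
  M_1 = wLx/2 - wL²/12 - wx²/2 = (-16)·4·1/2 - (-16)·4²/12 - (-16)·1²/2 = -8/3 kN·m
Load 2 — applied couple M₀=-11 kN·m at a=8/5 m (b=L-a=12/5):
  M_2 = R_Ax - M_A  [x≤a] with R_A=-99/25, M_A=-33/25 = (-99/25)·1 - (-33/25) = -66/25 kN·m
Superposition: M = Σ M_i = -398/75 kN·m ≈ -5.306667 kN·m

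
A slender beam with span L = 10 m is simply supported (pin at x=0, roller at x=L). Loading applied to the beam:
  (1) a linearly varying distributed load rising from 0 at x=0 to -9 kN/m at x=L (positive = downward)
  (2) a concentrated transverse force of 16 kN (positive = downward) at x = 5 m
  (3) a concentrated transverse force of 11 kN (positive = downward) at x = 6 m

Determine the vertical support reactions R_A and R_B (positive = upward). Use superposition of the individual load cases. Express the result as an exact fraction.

Load 1 — triangular load w₀=-9 kN/m (0→w₀ over full span):
  R_A = w₀L/6 = (-9)·10/6 = -15 kN
  R_B = w₀L/3 = (-9)·10/3 = -30 kN
Load 2 — point force P=16 kN at a=5 m (b=L-a=5):
  R_A = Pb/L = 16·5/10 = 8 kN
  R_B = Pa/L = 16·5/10 = 8 kN
Load 3 — point force P=11 kN at a=6 m (b=L-a=4):
  R_A = Pb/L = 11·4/10 = 22/5 kN
  R_B = Pa/L = 11·6/10 = 33/5 kN
Superposition: R_A = -13/5 kN, R_B = -77/5 kN

R_A = -13/5 kN, R_B = -77/5 kN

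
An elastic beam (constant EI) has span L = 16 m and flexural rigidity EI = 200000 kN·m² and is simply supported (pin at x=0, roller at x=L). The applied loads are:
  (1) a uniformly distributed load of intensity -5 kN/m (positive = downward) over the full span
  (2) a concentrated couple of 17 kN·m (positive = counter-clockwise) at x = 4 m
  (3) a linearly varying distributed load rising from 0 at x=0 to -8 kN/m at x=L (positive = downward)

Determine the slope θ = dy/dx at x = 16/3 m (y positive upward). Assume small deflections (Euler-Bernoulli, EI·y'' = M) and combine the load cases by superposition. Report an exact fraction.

Load 1 — uniform load w=-5 kN/m over full span:
  θ_1 = -w(L³-6Lx²+4x³)/(24EI) = -(-5)·(16³-6·16·(16/3)²+4·(16/3)³)/(24·200000) = 104/50625 rad
Load 2 — applied couple M₀=17 kN·m at a=4 m (b=L-a=12):
  θ_2 = (M₀x²/(2L)-M₀(x-a)+C₁)/EI  [x>a] with C₁=M₀(3b²-L²)/(6L)=187/6 = (17·(16/3)²/(2·16)-17·((16/3)-4)+(187/6))/200000 = 17/144000 rad
Load 3 — triangular load w₀=-8 kN/m (0→w₀ over full span):
  θ_3 = -w₀(7L⁴-30L²x²+15x⁴)/(360LEI) = -(-8)·(7·16⁴-30·16²·(16/3)²+15·(16/3)⁴)/(360·16·200000) = 6656/3796875 rad
Superposition: θ = Σ θ_i = 1907743/486000000 rad ≈ 0.003925 rad

θ(16/3) = 1907743/486000000 rad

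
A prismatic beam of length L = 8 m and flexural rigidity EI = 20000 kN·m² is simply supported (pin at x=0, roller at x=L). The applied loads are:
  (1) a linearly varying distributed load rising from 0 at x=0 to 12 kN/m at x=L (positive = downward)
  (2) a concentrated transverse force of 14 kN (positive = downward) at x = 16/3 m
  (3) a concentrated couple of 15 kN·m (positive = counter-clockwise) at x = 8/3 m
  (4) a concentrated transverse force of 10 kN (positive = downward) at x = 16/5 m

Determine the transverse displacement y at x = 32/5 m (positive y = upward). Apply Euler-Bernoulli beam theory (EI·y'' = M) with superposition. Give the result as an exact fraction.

y(32/5) = -12515291/791015625 m

Load 1 — triangular load w₀=12 kN/m (0→w₀ over full span):
  y_1 = -w₀x(7L⁴-10L²x²+3x⁴)/(360LEI) = -12·(32/5)·(7·8⁴-10·8²·(32/5)²+3·(32/5)⁴)/(360·8·20000) = -97536/9765625 m
Load 2 — point force P=14 kN at a=16/3 m (b=L-a=8/3):
  y_2 = -Pa(L-x)(2Lx-a²-x²)/(6LEI)  [x>a] = -14·(16/3)·(8-(32/5))·(2·8·(32/5)-(16/3)²-(32/5)²)/(6·8·20000) = -25984/6328125 m
Load 3 — applied couple M₀=15 kN·m at a=8/3 m (b=L-a=16/3):
  y_3 = (M₀x³/(6L)-M₀(x-a)²/2+C₁x)/EI  [x>a] with C₁=M₀(3b²-L²)/(6L)=20/3 = (15·(32/5)³/(6·8)-15·((32/5)-(8/3))²/2+(20/3)·(32/5))/20000 = 47/46875 m
Load 4 — point force P=10 kN at a=16/5 m (b=L-a=24/5):
  y_4 = -Pa(L-x)(2Lx-a²-x²)/(6LEI)  [x>a] = -10·(16/5)·(8-(32/5))·(2·8·(32/5)-(16/5)²-(32/5)²)/(6·8·20000) = -128/46875 m
Superposition: y = Σ y_i = -12515291/791015625 m ≈ -0.015822 m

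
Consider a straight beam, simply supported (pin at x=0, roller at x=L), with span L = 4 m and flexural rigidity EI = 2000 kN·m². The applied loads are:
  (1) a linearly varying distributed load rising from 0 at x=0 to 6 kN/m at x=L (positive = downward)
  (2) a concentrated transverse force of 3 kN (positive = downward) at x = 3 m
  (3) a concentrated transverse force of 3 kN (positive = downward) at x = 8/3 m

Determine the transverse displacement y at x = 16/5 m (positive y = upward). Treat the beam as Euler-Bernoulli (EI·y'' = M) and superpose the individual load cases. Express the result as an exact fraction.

y(16/5) = -8732819/1687500000 m

Load 1 — triangular load w₀=6 kN/m (0→w₀ over full span):
  y_1 = -w₀x(7L⁴-10L²x²+3x⁴)/(360LEI) = -6·(16/5)·(7·4⁴-10·4²·(16/5)²+3·(16/5)⁴)/(360·4·2000) = -6096/1953125 m
Load 2 — point force P=3 kN at a=3 m (b=L-a=1):
  y_2 = -Pa(L-x)(2Lx-a²-x²)/(6LEI)  [x>a] = -3·3·(4-(16/5))·(2·4·(16/5)-3²-(16/5)²)/(6·4·2000) = -477/500000 m
Load 3 — point force P=3 kN at a=8/3 m (b=L-a=4/3):
  y_3 = -Pa(L-x)(2Lx-a²-x²)/(6LEI)  [x>a] = -3·(8/3)·(4-(16/5))·(2·4·(16/5)-(8/3)²-(16/5)²)/(6·4·2000) = -464/421875 m
Superposition: y = Σ y_i = -8732819/1687500000 m ≈ -0.005175 m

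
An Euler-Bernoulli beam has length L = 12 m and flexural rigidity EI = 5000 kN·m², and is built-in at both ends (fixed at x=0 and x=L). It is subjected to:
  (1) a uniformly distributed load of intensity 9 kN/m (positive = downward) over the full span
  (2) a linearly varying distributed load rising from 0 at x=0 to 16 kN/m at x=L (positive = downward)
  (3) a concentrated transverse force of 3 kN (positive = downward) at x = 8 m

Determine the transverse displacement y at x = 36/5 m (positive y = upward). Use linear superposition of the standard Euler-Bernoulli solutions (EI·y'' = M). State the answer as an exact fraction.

Load 1 — uniform load w=9 kN/m over full span:
  y_1 = -wx²(L-x)²/(24EI) = -9·(36/5)²·(12-(36/5))²/(24·5000) = -34992/390625 m
Load 2 — triangular load w₀=16 kN/m (0→w₀ over full span):
  y_2 = -w₀x²(L-x)²(x+2L)/(120LEI) = -16·(36/5)²·(12-(36/5))²·((36/5)+2·12)/(120·12·5000) = -808704/9765625 m
Load 3 — point force P=3 kN at a=8 m (b=L-a=4):
  y_3 = -Pb²x²(3aL-(3a+b)x)/(6L³EI)  [x≤a] = -3·4²·(36/5)²·(3·8·12-(3·8+4)·(36/5))/(6·12³·5000) = -324/78125 m
Superposition: y = Σ y_i = -1724004/9765625 m ≈ -0.176538 m

y(36/5) = -1724004/9765625 m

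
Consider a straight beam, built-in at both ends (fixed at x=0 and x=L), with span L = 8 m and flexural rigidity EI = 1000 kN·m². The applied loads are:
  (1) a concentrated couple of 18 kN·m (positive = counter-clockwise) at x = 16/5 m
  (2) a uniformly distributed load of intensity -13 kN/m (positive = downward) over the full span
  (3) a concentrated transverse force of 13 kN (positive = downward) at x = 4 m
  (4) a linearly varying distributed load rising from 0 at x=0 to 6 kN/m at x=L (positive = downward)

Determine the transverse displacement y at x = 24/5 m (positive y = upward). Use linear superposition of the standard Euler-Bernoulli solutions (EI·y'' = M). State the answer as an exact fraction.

Load 1 — applied couple M₀=18 kN·m at a=16/5 m (b=L-a=24/5):
  y_1 = (R_Ax³/6 - M_Ax²/2 - M₀(x-a)²/2)/EI  [x>a] with R_A=81/25, M_A=54/25 = ((81/25)·(24/5)³/6 - (54/25)·(24/5)²/2 - 18·((24/5)-(16/5))²/2)/1000 = 4608/390625 m
Load 2 — uniform load w=-13 kN/m over full span:
  y_2 = -wx²(L-x)²/(24EI) = -(-13)·(24/5)²·(8-(24/5))²/(24·1000) = 9984/78125 m
Load 3 — point force P=13 kN at a=4 m (b=L-a=4):
  y_3 = -Pa²(L-x)²(3bL-(3b+a)(L-x))/(6L³EI)  [x>a] = -13·4²·(8-(24/5))²·(3·4·8-(3·4+4)·(8-(24/5)))/(6·8³·1000) = -1456/46875 m
Load 4 — triangular load w₀=6 kN/m (0→w₀ over full span):
  y_4 = -w₀x²(L-x)²(x+2L)/(120LEI) = -6·(24/5)²·(8-(24/5))²·((24/5)+2·8)/(120·8·1000) = -59904/1953125 m
Superposition: y = Σ y_i = 456208/5859375 m ≈ 0.077859 m

y(24/5) = 456208/5859375 m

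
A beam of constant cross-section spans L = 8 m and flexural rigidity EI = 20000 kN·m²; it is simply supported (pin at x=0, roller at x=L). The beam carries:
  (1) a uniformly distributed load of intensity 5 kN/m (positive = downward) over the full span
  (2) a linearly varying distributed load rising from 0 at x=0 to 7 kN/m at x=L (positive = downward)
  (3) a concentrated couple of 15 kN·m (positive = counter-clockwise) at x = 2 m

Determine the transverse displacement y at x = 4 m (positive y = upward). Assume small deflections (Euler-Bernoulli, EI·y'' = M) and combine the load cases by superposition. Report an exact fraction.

y(4) = -49/2400 m

Load 1 — uniform load w=5 kN/m over full span:
  y_1 = -wx(L³-2Lx²+x³)/(24EI) = -5·4·(8³-2·8·4²+4³)/(24·20000) = -1/75 m
Load 2 — triangular load w₀=7 kN/m (0→w₀ over full span):
  y_2 = -w₀x(7L⁴-10L²x²+3x⁴)/(360LEI) = -7·4·(7·8⁴-10·8²·4²+3·4⁴)/(360·8·20000) = -7/750 m
Load 3 — applied couple M₀=15 kN·m at a=2 m (b=L-a=6):
  y_3 = (M₀x³/(6L)-M₀(x-a)²/2+C₁x)/EI  [x>a] with C₁=M₀(3b²-L²)/(6L)=55/4 = (15·4³/(6·8)-15·(4-2)²/2+(55/4)·4)/20000 = 9/4000 m
Superposition: y = Σ y_i = -49/2400 m ≈ -0.020417 m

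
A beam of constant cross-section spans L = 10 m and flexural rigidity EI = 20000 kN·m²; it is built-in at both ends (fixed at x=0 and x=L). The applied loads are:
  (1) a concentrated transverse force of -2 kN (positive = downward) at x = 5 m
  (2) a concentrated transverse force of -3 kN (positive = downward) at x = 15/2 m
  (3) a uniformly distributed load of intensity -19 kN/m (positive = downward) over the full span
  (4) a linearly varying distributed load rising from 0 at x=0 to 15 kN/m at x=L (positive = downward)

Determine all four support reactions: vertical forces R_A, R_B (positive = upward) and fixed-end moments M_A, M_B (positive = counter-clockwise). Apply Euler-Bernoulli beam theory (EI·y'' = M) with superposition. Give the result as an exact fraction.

Load 1 — point force P=-2 kN at a=5 m (b=L-a=5):
  R_A = Pb²(3a+b)/L³ = (-2)·5²·(3·5+5)/10³ = -1 kN
  M_A = Pab²/L² = (-2)·5·5²/10² = -5/2 kN·m
  R_B = Pa²(a+3b)/L³ = (-2)·5²·(5+3·5)/10³ = -1 kN
  M_B = -Pa²b/L² = -(-2)·5²·5/10² = 5/2 kN·m
Load 2 — point force P=-3 kN at a=15/2 m (b=L-a=5/2):
  R_A = Pb²(3a+b)/L³ = (-3)·(5/2)²·(3·(15/2)+(5/2))/10³ = -15/32 kN
  M_A = Pab²/L² = (-3)·(15/2)·(5/2)²/10² = -45/32 kN·m
  R_B = Pa²(a+3b)/L³ = (-3)·(15/2)²·((15/2)+3·(5/2))/10³ = -81/32 kN
  M_B = -Pa²b/L² = -(-3)·(15/2)²·(5/2)/10² = 135/32 kN·m
Load 3 — uniform load w=-19 kN/m over full span:
  R_A = wL/2 = (-19)·10/2 = -95 kN
  M_A = wL²/12 = (-19)·10²/12 = -475/3 kN·m
  R_B = wL/2 = (-19)·10/2 = -95 kN
  M_B = -wL²/12 = -(-19)·10²/12 = 475/3 kN·m
Load 4 — triangular load w₀=15 kN/m (0→w₀ over full span):
  R_A = 3w₀L/20 = 3·15·10/20 = 45/2 kN
  M_A = w₀L²/30 = 15·10²/30 = 50 kN·m
  R_B = 7w₀L/20 = 7·15·10/20 = 105/2 kN
  M_B = -w₀L²/20 = -15·10²/20 = -75 kN·m
Superposition: R_A = -2367/32 kN, M_A = -10775/96 kN·m, R_B = -1473/32 kN, M_B = 8645/96 kN·m

R_A = -2367/32 kN, M_A = -10775/96 kN·m, R_B = -1473/32 kN, M_B = 8645/96 kN·m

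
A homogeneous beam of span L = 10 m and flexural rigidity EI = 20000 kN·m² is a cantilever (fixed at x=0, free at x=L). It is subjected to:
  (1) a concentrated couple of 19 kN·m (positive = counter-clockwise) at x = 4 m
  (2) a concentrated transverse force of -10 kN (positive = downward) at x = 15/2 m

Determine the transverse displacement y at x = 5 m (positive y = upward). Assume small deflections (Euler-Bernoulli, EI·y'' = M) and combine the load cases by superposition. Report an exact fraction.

Load 1 — applied couple M₀=19 kN·m at a=4 m (b=L-a=6):
  y_1 = M₀a(2x-a)/(2EI)  [x>a] = 19·4·(2·5-4)/(2·20000) = 57/5000 m
Load 2 — point force P=-10 kN at a=15/2 m (b=L-a=5/2):
  y_2 = -Px²(3a-x)/(6EI)  [x≤a] = -(-10)·5²·(3·(15/2)-5)/(6·20000) = 7/192 m
Superposition: y = Σ y_i = 5743/120000 m ≈ 0.047858 m

y(5) = 5743/120000 m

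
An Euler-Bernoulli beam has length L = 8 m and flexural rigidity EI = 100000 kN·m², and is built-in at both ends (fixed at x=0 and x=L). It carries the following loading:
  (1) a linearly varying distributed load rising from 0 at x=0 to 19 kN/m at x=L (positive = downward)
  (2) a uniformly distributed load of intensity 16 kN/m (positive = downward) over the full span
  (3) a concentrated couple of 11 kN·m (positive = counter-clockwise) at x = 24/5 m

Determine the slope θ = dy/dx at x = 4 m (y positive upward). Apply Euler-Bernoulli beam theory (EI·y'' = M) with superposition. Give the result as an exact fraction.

Load 1 — triangular load w₀=19 kN/m (0→w₀ over full span):
  θ_1 = -w₀(2x(L-x)(L-2x)(x+2L)+x²(L-x)²)/(120LEI) = -19·(2·4·(8-4)·(8-2·4)·(4+2·8)+4²·(8-4)²)/(120·8·100000) = -19/375000 rad
Load 2 — uniform load w=16 kN/m over full span:
  θ_2 = -wx(L-x)(L-2x)/(12EI) = -16·4·(8-4)·(8-2·4)/(12·100000) = 0 rad
Load 3 — applied couple M₀=11 kN·m at a=24/5 m (b=L-a=16/5):
  θ_3 = (R_Ax²/2 - M_Ax)/EI  [x≤a] with R_A=99/50, M_A=88/25 = ((99/50)·4²/2 - (88/25)·4)/100000 = 11/625000 rad
Superposition: θ = Σ θ_i = -31/937500 rad ≈ -0.000033 rad

θ(4) = -31/937500 rad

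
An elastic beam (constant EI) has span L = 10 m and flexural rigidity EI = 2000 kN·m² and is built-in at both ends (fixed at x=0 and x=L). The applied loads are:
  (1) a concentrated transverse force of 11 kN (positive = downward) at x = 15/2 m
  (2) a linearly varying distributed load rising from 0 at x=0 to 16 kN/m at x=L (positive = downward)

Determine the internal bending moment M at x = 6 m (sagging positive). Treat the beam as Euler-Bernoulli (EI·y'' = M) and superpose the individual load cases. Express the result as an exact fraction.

Load 1 — point force P=11 kN at a=15/2 m (b=L-a=5/2):
  M_1 = Pb²(3a+b)x/L³ - Pab²/L²  [x≤a] = 11·(5/2)²·(3·(15/2)+(5/2))·6/10³ - 11·(15/2)·(5/2)²/10² = 165/32 kN·m
Load 2 — triangular load w₀=16 kN/m (0→w₀ over full span):
  M_2 = 3w₀Lx/20 - w₀L²/30 - w₀x³/(6L) = 3·16·10·6/20 - 16·10²/30 - 16·6³/(6·10) = 496/15 kN·m
Superposition: M = Σ M_i = 18347/480 kN·m ≈ 38.222917 kN·m

M(6) = 18347/480 kN·m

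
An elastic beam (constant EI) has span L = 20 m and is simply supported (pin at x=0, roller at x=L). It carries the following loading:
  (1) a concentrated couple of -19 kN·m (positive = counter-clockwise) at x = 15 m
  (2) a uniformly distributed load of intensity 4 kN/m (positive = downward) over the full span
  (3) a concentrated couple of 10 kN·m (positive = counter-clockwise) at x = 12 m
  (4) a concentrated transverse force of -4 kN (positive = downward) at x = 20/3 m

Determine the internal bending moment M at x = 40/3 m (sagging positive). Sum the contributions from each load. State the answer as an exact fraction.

M(40/3) = 1376/9 kN·m

Load 1 — applied couple M₀=-19 kN·m at a=15 m (b=L-a=5):
  M_1 = M₀x/L  [x≤a] = (-19)·(40/3)/20 = -38/3 kN·m
Load 2 — uniform load w=4 kN/m over full span:
  M_2 = wx(L-x)/2 = 4·(40/3)·(20-(40/3))/2 = 1600/9 kN·m
Load 3 — applied couple M₀=10 kN·m at a=12 m (b=L-a=8):
  M_3 = M₀x/L - M₀  [x>a] = 10·(40/3)/20 - 10 = -10/3 kN·m
Load 4 — point force P=-4 kN at a=20/3 m (b=L-a=40/3):
  M_4 = Pa(L-x)/L  [x>a] = (-4)·(20/3)·(20-(40/3))/20 = -80/9 kN·m
Superposition: M = Σ M_i = 1376/9 kN·m ≈ 152.888889 kN·m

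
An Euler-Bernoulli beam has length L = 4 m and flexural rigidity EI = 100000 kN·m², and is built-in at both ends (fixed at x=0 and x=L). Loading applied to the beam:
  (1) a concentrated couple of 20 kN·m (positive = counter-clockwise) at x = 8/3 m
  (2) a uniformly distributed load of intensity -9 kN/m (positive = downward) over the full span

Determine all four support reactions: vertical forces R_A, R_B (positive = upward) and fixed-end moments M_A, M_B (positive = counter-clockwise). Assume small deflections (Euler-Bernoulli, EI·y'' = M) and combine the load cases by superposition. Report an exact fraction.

Load 1 — applied couple M₀=20 kN·m at a=8/3 m (b=L-a=4/3):
  R_A = 6M₀ab/L³ = 6·20·(8/3)·(4/3)/4³ = 20/3 kN
  M_A = M₀b(2a-b)/L² = 20·(4/3)·(2·(8/3)-(4/3))/4² = 20/3 kN·m
  R_B = -6M₀ab/L³ = -6·20·(8/3)·(4/3)/4³ = -20/3 kN
  M_B = M₀a(2b-a)/L² = 20·(8/3)·(2·(4/3)-(8/3))/4² = 0 kN·m
Load 2 — uniform load w=-9 kN/m over full span:
  R_A = wL/2 = (-9)·4/2 = -18 kN
  M_A = wL²/12 = (-9)·4²/12 = -12 kN·m
  R_B = wL/2 = (-9)·4/2 = -18 kN
  M_B = -wL²/12 = -(-9)·4²/12 = 12 kN·m
Superposition: R_A = -34/3 kN, M_A = -16/3 kN·m, R_B = -74/3 kN, M_B = 12 kN·m

R_A = -34/3 kN, M_A = -16/3 kN·m, R_B = -74/3 kN, M_B = 12 kN·m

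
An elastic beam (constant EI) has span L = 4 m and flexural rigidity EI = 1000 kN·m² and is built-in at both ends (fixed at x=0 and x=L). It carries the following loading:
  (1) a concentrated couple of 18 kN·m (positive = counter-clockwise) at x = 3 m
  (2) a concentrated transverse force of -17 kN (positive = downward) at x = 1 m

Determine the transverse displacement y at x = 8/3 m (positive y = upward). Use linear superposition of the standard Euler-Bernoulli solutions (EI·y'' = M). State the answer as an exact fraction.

Load 1 — applied couple M₀=18 kN·m at a=3 m (b=L-a=1):
  y_1 = (R_Ax³/6 - M_Ax²/2)/EI  [x≤a] with R_A=81/16, M_A=45/8 = ((81/16)·(8/3)³/6 - (45/8)·(8/3)²/2)/1000 = -1/250 m
Load 2 — point force P=-17 kN at a=1 m (b=L-a=3):
  y_2 = -Pa²(L-x)²(3bL-(3b+a)(L-x))/(6L³EI)  [x>a] = -(-17)·1²·(4-(8/3))²·(3·3·4-(3·3+1)·(4-(8/3)))/(6·4³·1000) = 289/162000 m
Superposition: y = Σ y_i = -359/162000 m ≈ -0.002216 m

y(8/3) = -359/162000 m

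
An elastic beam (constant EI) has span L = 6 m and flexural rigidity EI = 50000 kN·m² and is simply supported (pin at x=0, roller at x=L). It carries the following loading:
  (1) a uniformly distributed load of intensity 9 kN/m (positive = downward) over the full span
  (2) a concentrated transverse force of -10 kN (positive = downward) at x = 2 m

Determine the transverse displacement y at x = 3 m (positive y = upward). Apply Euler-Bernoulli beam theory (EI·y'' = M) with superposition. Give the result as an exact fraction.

Load 1 — uniform load w=9 kN/m over full span:
  y_1 = -wx(L³-2Lx²+x³)/(24EI) = -9·3·(6³-2·6·3²+3³)/(24·50000) = -243/80000 m
Load 2 — point force P=-10 kN at a=2 m (b=L-a=4):
  y_2 = -Pa(L-x)(2Lx-a²-x²)/(6LEI)  [x>a] = -(-10)·2·(6-3)·(2·6·3-2²-3²)/(6·6·50000) = 23/30000 m
Superposition: y = Σ y_i = -109/48000 m ≈ -0.002271 m

y(3) = -109/48000 m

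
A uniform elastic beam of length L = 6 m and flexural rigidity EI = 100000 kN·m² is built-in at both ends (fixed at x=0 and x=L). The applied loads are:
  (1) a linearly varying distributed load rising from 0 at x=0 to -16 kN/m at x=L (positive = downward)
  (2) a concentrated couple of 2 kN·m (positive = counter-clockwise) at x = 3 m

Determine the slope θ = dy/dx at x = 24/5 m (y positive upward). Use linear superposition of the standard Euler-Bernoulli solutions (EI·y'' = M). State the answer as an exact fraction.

θ(24/5) = -4683/31250000 rad

Load 1 — triangular load w₀=-16 kN/m (0→w₀ over full span):
  θ_1 = -w₀(2x(L-x)(L-2x)(x+2L)+x²(L-x)²)/(120LEI) = -(-16)·(2·(24/5)·(6-(24/5))·(6-2·(24/5))·((24/5)+2·6)+(24/5)²·(6-(24/5))²)/(120·6·100000) = -288/1953125 rad
Load 2 — applied couple M₀=2 kN·m at a=3 m (b=L-a=3):
  θ_2 = (R_Ax²/2 - M_Ax - M₀(x-a))/EI  [x>a] with R_A=1/2, M_A=1/2 = ((1/2)·(24/5)²/2 - (1/2)·(24/5) - 2·((24/5)-3))/100000 = -3/1250000 rad
Superposition: θ = Σ θ_i = -4683/31250000 rad ≈ -0.000150 rad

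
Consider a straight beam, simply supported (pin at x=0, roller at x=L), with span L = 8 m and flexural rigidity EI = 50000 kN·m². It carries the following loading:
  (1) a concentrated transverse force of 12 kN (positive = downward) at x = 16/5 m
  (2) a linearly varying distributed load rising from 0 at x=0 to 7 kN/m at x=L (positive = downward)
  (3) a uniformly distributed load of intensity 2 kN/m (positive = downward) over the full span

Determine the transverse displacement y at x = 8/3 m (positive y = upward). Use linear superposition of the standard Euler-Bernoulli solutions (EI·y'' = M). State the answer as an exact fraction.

y(8/3) = -2040896/284765625 m

Load 1 — point force P=12 kN at a=16/5 m (b=L-a=24/5):
  y_1 = -Pbx(L²-b²-x²)/(6LEI)  [x≤a] = -12·(24/5)·(8/3)·(8²-(24/5)²-(8/3)²)/(6·8·50000) = -7616/3515625 m
Load 2 — triangular load w₀=7 kN/m (0→w₀ over full span):
  y_2 = -w₀x(7L⁴-10L²x²+3x⁴)/(360LEI) = -7·(8/3)·(7·8⁴-10·8²·(8/3)²+3·(8/3)⁴)/(360·8·50000) = -7168/2278125 m
Load 3 — uniform load w=2 kN/m over full span:
  y_3 = -wx(L³-2Lx²+x³)/(24EI) = -2·(8/3)·(8³-2·8·(8/3)²+(8/3)³)/(24·50000) = -1408/759375 m
Superposition: y = Σ y_i = -2040896/284765625 m ≈ -0.007167 m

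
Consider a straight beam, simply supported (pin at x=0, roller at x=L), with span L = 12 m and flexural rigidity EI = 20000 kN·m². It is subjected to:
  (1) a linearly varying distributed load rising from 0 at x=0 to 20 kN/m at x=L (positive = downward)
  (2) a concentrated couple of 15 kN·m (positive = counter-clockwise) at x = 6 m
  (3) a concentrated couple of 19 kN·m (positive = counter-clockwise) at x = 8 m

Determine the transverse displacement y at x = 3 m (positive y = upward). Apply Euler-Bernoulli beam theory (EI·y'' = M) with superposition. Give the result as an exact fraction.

Load 1 — triangular load w₀=20 kN/m (0→w₀ over full span):
  y_1 = -w₀x(7L⁴-10L²x²+3x⁴)/(360LEI) = -20·3·(7·12⁴-10·12²·3²+3·3⁴)/(360·12·20000) = -2943/32000 m
Load 2 — applied couple M₀=15 kN·m at a=6 m (b=L-a=6):
  y_2 = (M₀x³/(6L)+C₁x)/EI  [x≤a] with C₁=M₀(3b²-L²)/(6L)=-15/2 = (15·3³/(6·12)+(-15/2)·3)/20000 = -27/32000 m
Load 3 — applied couple M₀=19 kN·m at a=8 m (b=L-a=4):
  y_3 = (M₀x³/(6L)+C₁x)/EI  [x≤a] with C₁=M₀(3b²-L²)/(6L)=-76/3 = (19·3³/(6·12)+(-76/3)·3)/20000 = -551/160000 m
Superposition: y = Σ y_i = -15401/160000 m ≈ -0.096256 m

y(3) = -15401/160000 m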